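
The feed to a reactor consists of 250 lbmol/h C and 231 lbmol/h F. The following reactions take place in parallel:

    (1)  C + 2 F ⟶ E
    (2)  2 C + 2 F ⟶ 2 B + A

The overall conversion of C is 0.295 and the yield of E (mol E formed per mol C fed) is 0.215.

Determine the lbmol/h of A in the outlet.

Yield of E: 1ξ₁ / 250 = 0.215 → ξ₁ = 53.75 lbmol/h.
Conversion of C: 1ξ₁ + 2ξ₂ = 0.295 × 250 = 73.75 → ξ₂ = 10 lbmol/h.
Outlet amounts (n = n₀ + Σ ν·ξ):
  C: 250 − 1(53.75) − 2(10) = 176.2
  F: 231 − 2(53.75) − 2(10) = 103.5
  E: 0 + 1(53.75) = 53.75
  B: 0 + 2(10) = 20
  A: 0 + 1(10) = 10

10 lbmol/h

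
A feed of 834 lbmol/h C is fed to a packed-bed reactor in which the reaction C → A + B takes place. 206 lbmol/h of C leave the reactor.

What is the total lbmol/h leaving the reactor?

For C: n = n₀ − 1ξ → 206 = 834 − 1ξ, giving ξ = 628 lbmol/h.
Outlet amounts (n = n₀ + ν ξ):
  C: 834 − 1(628) = 206
  A: 0 + 1(628) = 628
  B: 0 + 1(628) = 628
Total out = 206 + 628 + 628 = 1462 lbmol/h.

1460 lbmol/h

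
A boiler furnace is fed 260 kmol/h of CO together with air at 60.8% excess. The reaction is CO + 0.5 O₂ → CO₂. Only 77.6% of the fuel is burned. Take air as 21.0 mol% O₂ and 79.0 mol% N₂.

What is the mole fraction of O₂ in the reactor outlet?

0.0937

Stoichiometric O₂ = 0.5 × 260 = 130 kmol/h; O₂ fed = 130 × 1.608 = 209 kmol/h.
N₂ fed = 209 × 79/21 = 786.4 kmol/h.
Fuel reacted = 0.776 × 260 → ξ = 201.8 kmol/h.
Outlet (n = n₀ + ν ξ):
  CO: 260 − 1(201.8) = 58.24
  O₂: 209 − 0.5(201.8) = 108.2
  N₂: 786.4 (inert)
  CO₂: 0 + 1(201.8) = 201.8
Total out = 1155 kmol/h; y_O₂ = 108.2 / 1155 = 0.09368.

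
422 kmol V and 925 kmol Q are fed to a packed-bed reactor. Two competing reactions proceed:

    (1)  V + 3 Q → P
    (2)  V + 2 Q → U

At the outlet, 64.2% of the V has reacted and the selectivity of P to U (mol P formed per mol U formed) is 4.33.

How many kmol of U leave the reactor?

50.8 kmol

Conversion of V: V consumed = 0.642 × 422 = 270.9 kmol = 1ξ₁ + 1ξ₂.
Selectivity: 1ξ₁ / (1ξ₂) = 4.33 → ξ₁ = 4.33 ξ₂.
Substitute: (1·4.33 + 1) ξ₂ = 270.9 → ξ₂ = 50.83 kmol, ξ₁ = 220.1 kmol.
Outlet amounts (n = n₀ + Σ ν·ξ):
  V: 422 − 1(220.1) − 1(50.83) = 151.1
  Q: 925 − 3(220.1) − 2(50.83) = 163.1
  P: 0 + 1(220.1) = 220.1
  U: 0 + 1(50.83) = 50.83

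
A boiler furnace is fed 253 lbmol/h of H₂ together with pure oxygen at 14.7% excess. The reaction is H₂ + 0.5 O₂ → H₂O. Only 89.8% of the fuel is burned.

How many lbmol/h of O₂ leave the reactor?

Stoichiometric O₂ = 0.5 × 253 = 126.5 lbmol/h; O₂ fed = 126.5 × 1.147 = 145.1 lbmol/h.
Fuel reacted = 0.898 × 253 → ξ = 227.2 lbmol/h.
Outlet (n = n₀ + ν ξ):
  H₂: 253 − 1(227.2) = 25.81
  O₂: 145.1 − 0.5(227.2) = 31.5
  H₂O: 0 + 1(227.2) = 227.2

31.5 lbmol/h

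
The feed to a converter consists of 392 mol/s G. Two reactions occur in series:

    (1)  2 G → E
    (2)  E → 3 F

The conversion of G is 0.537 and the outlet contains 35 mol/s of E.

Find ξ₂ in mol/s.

ξ₂ = 70.3 mol/s

Conversion of G: G consumed = 2ξ₁ = 0.537 × 392 → ξ₁ = 105.3 mol/s.
E balance: n_E = 0 + 1ξ₁ − 1ξ₂ = 35 → ξ₂ = (1·105.3 − 35)/1 = 70.25 mol/s.
Outlet amounts (n = n₀ + Σ ν·ξ):
  G: 392 − 2(105.3) = 181.5
  E: 0 + 1(105.3) − 1(70.25) = 35
  F: 0 + 3(70.25) = 210.8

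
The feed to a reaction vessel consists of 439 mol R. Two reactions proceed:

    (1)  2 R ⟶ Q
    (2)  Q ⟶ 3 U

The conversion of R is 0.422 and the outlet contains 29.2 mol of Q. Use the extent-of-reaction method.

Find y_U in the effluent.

Conversion of R: R consumed = 2ξ₁ = 0.422 × 439 → ξ₁ = 92.63 mol.
Q balance: n_Q = 0 + 1ξ₁ − 1ξ₂ = 29.2 → ξ₂ = (1·92.63 − 29.2)/1 = 63.43 mol.
Outlet amounts (n = n₀ + Σ ν·ξ):
  R: 439 − 2(92.63) = 253.7
  Q: 0 + 1(92.63) − 1(63.43) = 29.2
  U: 0 + 3(63.43) = 190.3
Total out = 473.2 mol; y_U = 190.3 / 473.2 = 0.4021.

0.402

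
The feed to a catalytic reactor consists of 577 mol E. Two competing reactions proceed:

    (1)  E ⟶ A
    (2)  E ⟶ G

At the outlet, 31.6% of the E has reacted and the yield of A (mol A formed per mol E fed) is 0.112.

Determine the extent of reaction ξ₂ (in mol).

ξ₂ = 118 mol

Yield of A: 1ξ₁ / 577 = 0.112 → ξ₁ = 64.62 mol.
Conversion of E: 1ξ₁ + 1ξ₂ = 0.316 × 577 = 182.3 → ξ₂ = 117.7 mol.
Outlet amounts (n = n₀ + Σ ν·ξ):
  E: 577 − 1(64.62) − 1(117.7) = 394.7
  A: 0 + 1(64.62) = 64.62
  G: 0 + 1(117.7) = 117.7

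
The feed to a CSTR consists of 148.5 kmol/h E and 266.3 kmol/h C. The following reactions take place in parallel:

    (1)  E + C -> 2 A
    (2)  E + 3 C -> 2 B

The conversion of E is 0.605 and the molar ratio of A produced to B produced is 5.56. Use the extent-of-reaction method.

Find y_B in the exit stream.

Conversion of E: E consumed = 0.605 × 148.5 = 89.84 kmol/h = 1ξ₁ + 1ξ₂.
Selectivity: 2ξ₁ / (2ξ₂) = 5.56 → ξ₁ = 5.56 ξ₂.
Substitute: (1·5.56 + 1) ξ₂ = 89.84 → ξ₂ = 13.7 kmol/h, ξ₁ = 76.15 kmol/h.
Outlet amounts (n = n₀ + Σ ν·ξ):
  E: 148.5 − 1(76.15) − 1(13.7) = 58.66
  C: 266.3 − 1(76.15) − 3(13.7) = 149.1
  A: 0 + 2(76.15) = 152.3
  B: 0 + 2(13.7) = 27.39
Total out = 387.4 kmol/h; y_B = 27.39 / 387.4 = 0.0707.

0.0707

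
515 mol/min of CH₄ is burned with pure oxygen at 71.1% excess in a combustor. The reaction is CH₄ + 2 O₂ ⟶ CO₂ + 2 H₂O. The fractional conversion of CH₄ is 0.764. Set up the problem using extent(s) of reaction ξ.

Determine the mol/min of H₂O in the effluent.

787 mol/min

Stoichiometric O₂ = 2 × 515 = 1030 mol/min; O₂ fed = 1030 × 1.711 = 1762 mol/min.
Fuel reacted = 0.764 × 515 → ξ = 393.5 mol/min.
Outlet (n = n₀ + ν ξ):
  CH₄: 515 − 1(393.5) = 121.5
  O₂: 1762 − 2(393.5) = 975.4
  CO₂: 0 + 1(393.5) = 393.5
  H₂O: 0 + 2(393.5) = 786.9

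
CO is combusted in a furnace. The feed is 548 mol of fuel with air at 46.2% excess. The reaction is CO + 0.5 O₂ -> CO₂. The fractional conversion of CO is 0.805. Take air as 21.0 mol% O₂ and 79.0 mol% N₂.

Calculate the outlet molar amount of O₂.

180 mol

Stoichiometric O₂ = 0.5 × 548 = 274 mol; O₂ fed = 274 × 1.462 = 400.6 mol.
N₂ fed = 400.6 × 79/21 = 1507 mol.
Fuel reacted = 0.805 × 548 → ξ = 441.1 mol.
Outlet (n = n₀ + ν ξ):
  CO: 548 − 1(441.1) = 106.9
  O₂: 400.6 − 0.5(441.1) = 180
  N₂: 1507 (inert)
  CO₂: 0 + 1(441.1) = 441.1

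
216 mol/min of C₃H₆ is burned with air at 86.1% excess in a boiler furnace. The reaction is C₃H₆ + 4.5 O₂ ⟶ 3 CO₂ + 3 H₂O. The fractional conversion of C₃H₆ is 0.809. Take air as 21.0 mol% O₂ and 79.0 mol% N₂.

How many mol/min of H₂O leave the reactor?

524 mol/min

Stoichiometric O₂ = 4.5 × 216 = 972 mol/min; O₂ fed = 972 × 1.861 = 1809 mol/min.
N₂ fed = 1809 × 79/21 = 6805 mol/min.
Fuel reacted = 0.809 × 216 → ξ = 174.7 mol/min.
Outlet (n = n₀ + ν ξ):
  C₃H₆: 216 − 1(174.7) = 41.26
  O₂: 1809 − 4.5(174.7) = 1023
  N₂: 6805 (inert)
  CO₂: 0 + 3(174.7) = 524.2
  H₂O: 0 + 3(174.7) = 524.2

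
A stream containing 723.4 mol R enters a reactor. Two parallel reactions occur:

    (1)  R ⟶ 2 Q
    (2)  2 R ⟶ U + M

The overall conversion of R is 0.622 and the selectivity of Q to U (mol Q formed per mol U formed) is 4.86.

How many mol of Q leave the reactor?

494 mol

Conversion of R: R consumed = 0.622 × 723.4 = 450 mol = 1ξ₁ + 2ξ₂.
Selectivity: 2ξ₁ / (1ξ₂) = 4.86 → ξ₁ = 2.43 ξ₂.
Substitute: (1·2.43 + 2) ξ₂ = 450 → ξ₂ = 101.6 mol, ξ₁ = 246.8 mol.
Outlet amounts (n = n₀ + Σ ν·ξ):
  R: 723.4 − 1(246.8) − 2(101.6) = 273.4
  Q: 0 + 2(246.8) = 493.6
  U: 0 + 1(101.6) = 101.6
  M: 0 + 1(101.6) = 101.6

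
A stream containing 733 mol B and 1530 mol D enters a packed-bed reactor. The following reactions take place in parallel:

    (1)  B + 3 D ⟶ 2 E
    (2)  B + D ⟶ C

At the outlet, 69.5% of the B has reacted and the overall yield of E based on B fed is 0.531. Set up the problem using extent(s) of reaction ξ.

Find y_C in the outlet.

Yield of E: 2ξ₁ / 733 = 0.531 → ξ₁ = 194.6 mol.
Conversion of B: 1ξ₁ + 1ξ₂ = 0.695 × 733 = 509.4 → ξ₂ = 314.8 mol.
Outlet amounts (n = n₀ + Σ ν·ξ):
  B: 733 − 1(194.6) − 1(314.8) = 223.6
  D: 1530 − 3(194.6) − 1(314.8) = 631.3
  E: 0 + 2(194.6) = 389.2
  C: 0 + 1(314.8) = 314.8
Total out = 1559 mol; y_C = 314.8 / 1559 = 0.2019.

0.202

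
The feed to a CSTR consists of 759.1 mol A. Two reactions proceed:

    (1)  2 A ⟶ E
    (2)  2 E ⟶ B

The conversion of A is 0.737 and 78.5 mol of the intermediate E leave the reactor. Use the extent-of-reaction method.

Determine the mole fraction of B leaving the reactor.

0.266

Conversion of A: A consumed = 2ξ₁ = 0.737 × 759.1 → ξ₁ = 279.7 mol.
E balance: n_E = 0 + 1ξ₁ − 2ξ₂ = 78.5 → ξ₂ = (1·279.7 − 78.5)/2 = 100.6 mol.
Outlet amounts (n = n₀ + Σ ν·ξ):
  A: 759.1 − 2(279.7) = 199.6
  E: 0 + 1(279.7) − 2(100.6) = 78.5
  B: 0 + 1(100.6) = 100.6
Total out = 378.8 mol; y_B = 100.6 / 378.8 = 0.2656.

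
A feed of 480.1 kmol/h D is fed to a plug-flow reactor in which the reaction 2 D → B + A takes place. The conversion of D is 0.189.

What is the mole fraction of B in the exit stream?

0.0945

D reacted = 0.189 × 480.1 = 90.74 kmol/h; ν_D = −2, so ξ = 90.74/2 = 45.37 kmol/h.
Outlet amounts (n = n₀ + ν ξ):
  D: 480.1 − 2(45.37) = 389.4
  B: 0 + 1(45.37) = 45.37
  A: 0 + 1(45.37) = 45.37
Total out = 480.1 kmol/h; y_B = 45.37 / 480.1 = 0.0945.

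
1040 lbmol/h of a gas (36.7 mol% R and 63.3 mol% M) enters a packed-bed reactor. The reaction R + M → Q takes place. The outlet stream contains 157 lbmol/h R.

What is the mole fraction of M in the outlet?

For R: n = n₀ − 1ξ → 157 = 381.7 − 1ξ, giving ξ = 224.7 lbmol/h.
Outlet amounts (n = n₀ + ν ξ):
  R: 381.7 − 1(224.7) = 157
  M: 658.3 − 1(224.7) = 433.6
  Q: 0 + 1(224.7) = 224.7
Total out = 815.3 lbmol/h; y_M = 433.6 / 815.3 = 0.5319.

0.532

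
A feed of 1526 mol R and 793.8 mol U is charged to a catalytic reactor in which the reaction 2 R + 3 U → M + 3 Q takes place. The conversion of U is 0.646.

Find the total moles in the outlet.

2150 mol

U reacted = 0.646 × 793.8 = 512.8 mol; ν_U = −3, so ξ = 512.8/3 = 170.9 mol.
Outlet amounts (n = n₀ + ν ξ):
  R: 1526 − 2(170.9) = 1184
  U: 793.8 − 3(170.9) = 281
  M: 0 + 1(170.9) = 170.9
  Q: 0 + 3(170.9) = 512.8
Total out = 1184 + 281 + 170.9 + 512.8 = 2149 mol.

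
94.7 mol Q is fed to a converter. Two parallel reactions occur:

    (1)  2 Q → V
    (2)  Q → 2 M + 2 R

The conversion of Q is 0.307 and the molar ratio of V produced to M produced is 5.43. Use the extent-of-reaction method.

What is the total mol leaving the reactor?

84.6 mol

Conversion of Q: Q consumed = 0.307 × 94.7 = 29.07 mol = 2ξ₁ + 1ξ₂.
Selectivity: 1ξ₁ / (2ξ₂) = 5.43 → ξ₁ = 10.86 ξ₂.
Substitute: (2·10.86 + 1) ξ₂ = 29.07 → ξ₂ = 1.28 mol, ξ₁ = 13.9 mol.
Outlet amounts (n = n₀ + Σ ν·ξ):
  Q: 94.7 − 2(13.9) − 1(1.28) = 65.63
  V: 0 + 1(13.9) = 13.9
  M: 0 + 2(1.28) = 2.559
  R: 0 + 2(1.28) = 2.559
Total out = 65.63 + 13.9 + 2.559 + 2.559 = 84.64 mol.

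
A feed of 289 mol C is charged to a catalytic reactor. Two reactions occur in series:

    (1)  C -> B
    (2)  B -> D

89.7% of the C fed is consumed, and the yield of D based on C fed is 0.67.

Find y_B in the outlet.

0.227

Conversion of C: C consumed = 1ξ₁ = 0.897 × 289 → ξ₁ = 259.2 mol.
Yield of D: 1ξ₂ / 289 = 0.67 → ξ₂ = 193.6 mol.
Outlet amounts (n = n₀ + Σ ν·ξ):
  C: 289 − 1(259.2) = 29.77
  B: 0 + 1(259.2) − 1(193.6) = 65.6
  D: 0 + 1(193.6) = 193.6
Total out = 289 mol; y_B = 65.6 / 289 = 0.227.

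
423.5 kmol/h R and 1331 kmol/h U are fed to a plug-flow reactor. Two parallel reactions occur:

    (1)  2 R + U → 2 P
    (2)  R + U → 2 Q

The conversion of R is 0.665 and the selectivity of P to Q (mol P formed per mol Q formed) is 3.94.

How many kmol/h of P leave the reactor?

Conversion of R: R consumed = 0.665 × 423.5 = 281.6 kmol/h = 2ξ₁ + 1ξ₂.
Selectivity: 2ξ₁ / (2ξ₂) = 3.94 → ξ₁ = 3.94 ξ₂.
Substitute: (2·3.94 + 1) ξ₂ = 281.6 → ξ₂ = 31.71 kmol/h, ξ₁ = 125 kmol/h.
Outlet amounts (n = n₀ + Σ ν·ξ):
  R: 423.5 − 2(125) − 1(31.71) = 141.9
  U: 1331 − 1(125) − 1(31.71) = 1174
  P: 0 + 2(125) = 249.9
  Q: 0 + 2(31.71) = 63.43

250 kmol/h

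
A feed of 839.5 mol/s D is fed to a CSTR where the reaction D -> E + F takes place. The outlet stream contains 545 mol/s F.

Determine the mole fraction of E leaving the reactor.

For F: n = n₀ + 1ξ → 545 = 0 + 1ξ, giving ξ = 545 mol/s.
Outlet amounts (n = n₀ + ν ξ):
  D: 839.5 − 1(545) = 294.5
  E: 0 + 1(545) = 545
  F: 0 + 1(545) = 545
Total out = 1384 mol/s; y_E = 545 / 1384 = 0.3936.

0.394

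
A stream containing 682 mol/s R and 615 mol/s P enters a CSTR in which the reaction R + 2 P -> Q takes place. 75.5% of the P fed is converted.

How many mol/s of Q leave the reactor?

232 mol/s

P reacted = 0.755 × 615 = 464.3 mol/s; ν_P = −2, so ξ = 464.3/2 = 232.2 mol/s.
Outlet amounts (n = n₀ + ν ξ):
  R: 682 − 1(232.2) = 449.8
  P: 615 − 2(232.2) = 150.7
  Q: 0 + 1(232.2) = 232.2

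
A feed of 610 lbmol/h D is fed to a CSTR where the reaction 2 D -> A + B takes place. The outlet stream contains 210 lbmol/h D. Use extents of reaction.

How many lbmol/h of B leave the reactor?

For D: n = n₀ − 2ξ → 210 = 610 − 2ξ, giving ξ = 200 lbmol/h.
Outlet amounts (n = n₀ + ν ξ):
  D: 610 − 2(200) = 210
  A: 0 + 1(200) = 200
  B: 0 + 1(200) = 200

200 lbmol/h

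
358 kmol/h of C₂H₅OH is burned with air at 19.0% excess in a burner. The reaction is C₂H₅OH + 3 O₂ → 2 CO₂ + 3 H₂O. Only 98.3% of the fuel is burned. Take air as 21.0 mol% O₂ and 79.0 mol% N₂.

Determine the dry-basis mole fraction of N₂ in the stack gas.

Stoichiometric O₂ = 3 × 358 = 1074 kmol/h; O₂ fed = 1074 × 1.190 = 1278 kmol/h.
N₂ fed = 1278 × 79/21 = 4808 kmol/h.
Fuel reacted = 0.983 × 358 → ξ = 351.9 kmol/h.
Outlet (n = n₀ + ν ξ):
  C₂H₅OH: 358 − 1(351.9) = 6.086
  O₂: 1278 − 3(351.9) = 222.3
  N₂: 4808 (inert)
  CO₂: 0 + 2(351.9) = 703.8
  H₂O: 0 + 3(351.9) = 1056
Dry total = 5740 kmol/h; y_N₂ (dry) = 4808 / 5740 = 0.8376.

0.838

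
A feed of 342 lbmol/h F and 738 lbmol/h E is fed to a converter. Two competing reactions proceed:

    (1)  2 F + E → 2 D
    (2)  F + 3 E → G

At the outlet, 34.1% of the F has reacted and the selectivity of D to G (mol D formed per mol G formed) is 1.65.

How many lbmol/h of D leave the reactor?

72.6 lbmol/h

Conversion of F: F consumed = 0.341 × 342 = 116.6 lbmol/h = 2ξ₁ + 1ξ₂.
Selectivity: 2ξ₁ / (1ξ₂) = 1.65 → ξ₁ = 0.825 ξ₂.
Substitute: (2·0.825 + 1) ξ₂ = 116.6 → ξ₂ = 44.01 lbmol/h, ξ₁ = 36.31 lbmol/h.
Outlet amounts (n = n₀ + Σ ν·ξ):
  F: 342 − 2(36.31) − 1(44.01) = 225.4
  E: 738 − 1(36.31) − 3(44.01) = 569.7
  D: 0 + 2(36.31) = 72.61
  G: 0 + 1(44.01) = 44.01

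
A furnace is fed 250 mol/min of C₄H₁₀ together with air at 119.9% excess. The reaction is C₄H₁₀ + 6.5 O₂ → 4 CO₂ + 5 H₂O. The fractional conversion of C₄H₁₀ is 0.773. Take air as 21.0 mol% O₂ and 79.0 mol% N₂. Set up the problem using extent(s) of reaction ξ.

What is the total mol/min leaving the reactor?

Stoichiometric O₂ = 6.5 × 250 = 1625 mol/min; O₂ fed = 1625 × 2.199 = 3573 mol/min.
N₂ fed = 3573 × 79/21 = 13440 mol/min.
Fuel reacted = 0.773 × 250 → ξ = 193.2 mol/min.
Outlet (n = n₀ + ν ξ):
  C₄H₁₀: 250 − 1(193.2) = 56.75
  O₂: 3573 − 6.5(193.2) = 2317
  N₂: 13440 (inert)
  CO₂: 0 + 4(193.2) = 773
  H₂O: 0 + 5(193.2) = 966.2
Total out = 56.75 + 2317 + 13440 + 773 + 966.2 = 17560 mol/min.

17600 mol/min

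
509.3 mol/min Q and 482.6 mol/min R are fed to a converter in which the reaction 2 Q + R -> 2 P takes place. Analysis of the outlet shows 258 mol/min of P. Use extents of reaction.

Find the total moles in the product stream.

863 mol/min

For P: n = n₀ + 2ξ → 258 = 0 + 2ξ, giving ξ = 129 mol/min.
Outlet amounts (n = n₀ + ν ξ):
  Q: 509.3 − 2(129) = 251.3
  R: 482.6 − 1(129) = 353.6
  P: 0 + 2(129) = 258
Total out = 251.3 + 353.6 + 258 = 862.9 mol/min.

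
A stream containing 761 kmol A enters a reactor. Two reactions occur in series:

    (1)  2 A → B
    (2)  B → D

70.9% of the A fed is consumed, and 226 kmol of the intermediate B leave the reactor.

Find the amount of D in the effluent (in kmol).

Conversion of A: A consumed = 2ξ₁ = 0.709 × 761 → ξ₁ = 269.8 kmol.
B balance: n_B = 0 + 1ξ₁ − 1ξ₂ = 226 → ξ₂ = (1·269.8 − 226)/1 = 43.77 kmol.
Outlet amounts (n = n₀ + Σ ν·ξ):
  A: 761 − 2(269.8) = 221.5
  B: 0 + 1(269.8) − 1(43.77) = 226
  D: 0 + 1(43.77) = 43.77

43.8 kmol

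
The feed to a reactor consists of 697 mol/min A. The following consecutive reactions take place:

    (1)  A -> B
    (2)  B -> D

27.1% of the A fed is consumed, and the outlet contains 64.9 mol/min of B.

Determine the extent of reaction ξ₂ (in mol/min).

ξ₂ = 124 mol/min

Conversion of A: A consumed = 1ξ₁ = 0.271 × 697 → ξ₁ = 188.9 mol/min.
B balance: n_B = 0 + 1ξ₁ − 1ξ₂ = 64.9 → ξ₂ = (1·188.9 − 64.9)/1 = 124 mol/min.
Outlet amounts (n = n₀ + Σ ν·ξ):
  A: 697 − 1(188.9) = 508.1
  B: 0 + 1(188.9) − 1(124) = 64.9
  D: 0 + 1(124) = 124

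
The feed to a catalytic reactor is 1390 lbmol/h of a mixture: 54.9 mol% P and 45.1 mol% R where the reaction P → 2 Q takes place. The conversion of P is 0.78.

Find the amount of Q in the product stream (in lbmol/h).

1190 lbmol/h

P reacted = 0.78 × 763.1 = 595.2 lbmol/h; ν_P = −1, so ξ = 595.2/1 = 595.2 lbmol/h.
Outlet amounts (n = n₀ + ν ξ):
  P: 763.1 − 1(595.2) = 167.9
  Q: 0 + 2(595.2) = 1190
  R: 626.9 (inert)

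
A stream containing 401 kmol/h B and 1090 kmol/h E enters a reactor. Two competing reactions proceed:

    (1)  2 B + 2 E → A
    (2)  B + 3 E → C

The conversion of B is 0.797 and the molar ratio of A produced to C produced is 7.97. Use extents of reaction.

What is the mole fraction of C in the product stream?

Conversion of B: B consumed = 0.797 × 401 = 319.6 kmol/h = 2ξ₁ + 1ξ₂.
Selectivity: 1ξ₁ / (1ξ₂) = 7.97 → ξ₁ = 7.97 ξ₂.
Substitute: (2·7.97 + 1) ξ₂ = 319.6 → ξ₂ = 18.87 kmol/h, ξ₁ = 150.4 kmol/h.
Outlet amounts (n = n₀ + Σ ν·ξ):
  B: 401 − 2(150.4) − 1(18.87) = 81.4
  E: 1090 − 2(150.4) − 3(18.87) = 732.7
  A: 0 + 1(150.4) = 150.4
  C: 0 + 1(18.87) = 18.87
Total out = 983.3 kmol/h; y_C = 18.87 / 983.3 = 0.01919.

0.0192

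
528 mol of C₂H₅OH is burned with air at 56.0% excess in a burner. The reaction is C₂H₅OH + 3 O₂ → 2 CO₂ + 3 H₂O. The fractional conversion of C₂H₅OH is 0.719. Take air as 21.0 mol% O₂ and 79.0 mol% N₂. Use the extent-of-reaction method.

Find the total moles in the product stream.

12700 mol

Stoichiometric O₂ = 3 × 528 = 1584 mol; O₂ fed = 1584 × 1.560 = 2471 mol.
N₂ fed = 2471 × 79/21 = 9296 mol.
Fuel reacted = 0.719 × 528 → ξ = 379.6 mol.
Outlet (n = n₀ + ν ξ):
  C₂H₅OH: 528 − 1(379.6) = 148.4
  O₂: 2471 − 3(379.6) = 1332
  N₂: 9296 (inert)
  CO₂: 0 + 2(379.6) = 759.3
  H₂O: 0 + 3(379.6) = 1139
Total out = 148.4 + 1332 + 9296 + 759.3 + 1139 = 12670 mol.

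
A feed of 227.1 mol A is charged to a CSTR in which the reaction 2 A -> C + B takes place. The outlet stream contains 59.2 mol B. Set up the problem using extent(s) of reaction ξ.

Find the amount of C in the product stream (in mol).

For B: n = n₀ + 1ξ → 59.2 = 0 + 1ξ, giving ξ = 59.2 mol.
Outlet amounts (n = n₀ + ν ξ):
  A: 227.1 − 2(59.2) = 108.7
  C: 0 + 1(59.2) = 59.2
  B: 0 + 1(59.2) = 59.2

59.2 mol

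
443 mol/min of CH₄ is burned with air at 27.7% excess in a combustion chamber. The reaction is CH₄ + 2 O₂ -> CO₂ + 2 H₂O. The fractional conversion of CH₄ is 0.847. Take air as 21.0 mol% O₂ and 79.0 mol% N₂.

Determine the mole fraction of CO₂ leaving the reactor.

Stoichiometric O₂ = 2 × 443 = 886 mol/min; O₂ fed = 886 × 1.277 = 1131 mol/min.
N₂ fed = 1131 × 79/21 = 4256 mol/min.
Fuel reacted = 0.847 × 443 → ξ = 375.2 mol/min.
Outlet (n = n₀ + ν ξ):
  CH₄: 443 − 1(375.2) = 67.78
  O₂: 1131 − 2(375.2) = 381
  N₂: 4256 (inert)
  CO₂: 0 + 1(375.2) = 375.2
  H₂O: 0 + 2(375.2) = 750.4
Total out = 5831 mol/min; y_CO₂ = 375.2 / 5831 = 0.06435.

0.0644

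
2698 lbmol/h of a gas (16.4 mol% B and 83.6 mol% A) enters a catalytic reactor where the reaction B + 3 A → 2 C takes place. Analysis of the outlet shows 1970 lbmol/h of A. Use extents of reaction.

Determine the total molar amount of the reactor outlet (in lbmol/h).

2510 lbmol/h

For A: n = n₀ − 3ξ → 1970 = 2256 − 3ξ, giving ξ = 95.18 lbmol/h.
Outlet amounts (n = n₀ + ν ξ):
  B: 442.5 − 1(95.18) = 347.3
  A: 2256 − 3(95.18) = 1970
  C: 0 + 2(95.18) = 190.4
Total out = 347.3 + 1970 + 190.4 = 2508 lbmol/h.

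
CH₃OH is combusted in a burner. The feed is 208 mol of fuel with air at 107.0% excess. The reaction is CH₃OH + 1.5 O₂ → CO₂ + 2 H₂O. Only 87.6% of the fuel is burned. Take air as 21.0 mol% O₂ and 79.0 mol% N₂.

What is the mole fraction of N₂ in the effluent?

Stoichiometric O₂ = 1.5 × 208 = 312 mol; O₂ fed = 312 × 2.070 = 645.8 mol.
N₂ fed = 645.8 × 79/21 = 2430 mol.
Fuel reacted = 0.876 × 208 → ξ = 182.2 mol.
Outlet (n = n₀ + ν ξ):
  CH₃OH: 208 − 1(182.2) = 25.79
  O₂: 645.8 − 1.5(182.2) = 372.5
  N₂: 2430 (inert)
  CO₂: 0 + 1(182.2) = 182.2
  H₂O: 0 + 2(182.2) = 364.4
Total out = 3375 mol; y_N₂ = 2430 / 3375 = 0.72.

0.72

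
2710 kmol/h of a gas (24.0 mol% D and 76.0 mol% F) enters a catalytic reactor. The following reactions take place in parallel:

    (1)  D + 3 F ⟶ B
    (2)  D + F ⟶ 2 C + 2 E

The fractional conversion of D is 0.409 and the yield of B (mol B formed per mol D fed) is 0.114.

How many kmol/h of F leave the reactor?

1650 kmol/h

Yield of B: 1ξ₁ / 650.4 = 0.114 → ξ₁ = 74.15 kmol/h.
Conversion of D: 1ξ₁ + 1ξ₂ = 0.409 × 650.4 = 266 → ξ₂ = 191.9 kmol/h.
Outlet amounts (n = n₀ + Σ ν·ξ):
  D: 650.4 − 1(74.15) − 1(191.9) = 384.4
  F: 2060 − 3(74.15) − 1(191.9) = 1645
  B: 0 + 1(74.15) = 74.15
  C: 0 + 2(191.9) = 383.7
  E: 0 + 2(191.9) = 383.7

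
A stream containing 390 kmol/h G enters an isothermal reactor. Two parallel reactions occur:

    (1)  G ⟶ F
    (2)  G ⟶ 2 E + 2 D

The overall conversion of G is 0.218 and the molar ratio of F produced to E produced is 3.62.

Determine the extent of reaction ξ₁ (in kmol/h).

Conversion of G: G consumed = 0.218 × 390 = 85.02 kmol/h = 1ξ₁ + 1ξ₂.
Selectivity: 1ξ₁ / (2ξ₂) = 3.62 → ξ₁ = 7.24 ξ₂.
Substitute: (1·7.24 + 1) ξ₂ = 85.02 → ξ₂ = 10.32 kmol/h, ξ₁ = 74.7 kmol/h.
Outlet amounts (n = n₀ + Σ ν·ξ):
  G: 390 − 1(74.7) − 1(10.32) = 305
  F: 0 + 1(74.7) = 74.7
  E: 0 + 2(10.32) = 20.64
  D: 0 + 2(10.32) = 20.64

ξ₁ = 74.7 kmol/h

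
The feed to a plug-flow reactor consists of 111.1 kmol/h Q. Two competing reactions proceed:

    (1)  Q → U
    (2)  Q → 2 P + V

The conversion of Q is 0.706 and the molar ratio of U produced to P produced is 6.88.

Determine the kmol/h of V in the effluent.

Conversion of Q: Q consumed = 0.706 × 111.1 = 78.44 kmol/h = 1ξ₁ + 1ξ₂.
Selectivity: 1ξ₁ / (2ξ₂) = 6.88 → ξ₁ = 13.76 ξ₂.
Substitute: (1·13.76 + 1) ξ₂ = 78.44 → ξ₂ = 5.314 kmol/h, ξ₁ = 73.12 kmol/h.
Outlet amounts (n = n₀ + Σ ν·ξ):
  Q: 111.1 − 1(73.12) − 1(5.314) = 32.66
  U: 0 + 1(73.12) = 73.12
  P: 0 + 2(5.314) = 10.63
  V: 0 + 1(5.314) = 5.314

5.31 kmol/h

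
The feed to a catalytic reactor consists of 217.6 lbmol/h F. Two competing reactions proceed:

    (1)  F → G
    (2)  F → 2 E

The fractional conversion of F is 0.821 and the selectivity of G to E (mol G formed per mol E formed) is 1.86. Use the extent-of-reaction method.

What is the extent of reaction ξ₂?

Conversion of F: F consumed = 0.821 × 217.6 = 178.6 lbmol/h = 1ξ₁ + 1ξ₂.
Selectivity: 1ξ₁ / (2ξ₂) = 1.86 → ξ₁ = 3.72 ξ₂.
Substitute: (1·3.72 + 1) ξ₂ = 178.6 → ξ₂ = 37.85 lbmol/h, ξ₁ = 140.8 lbmol/h.
Outlet amounts (n = n₀ + Σ ν·ξ):
  F: 217.6 − 1(140.8) − 1(37.85) = 38.95
  G: 0 + 1(140.8) = 140.8
  E: 0 + 2(37.85) = 75.7

ξ₂ = 37.8 lbmol/h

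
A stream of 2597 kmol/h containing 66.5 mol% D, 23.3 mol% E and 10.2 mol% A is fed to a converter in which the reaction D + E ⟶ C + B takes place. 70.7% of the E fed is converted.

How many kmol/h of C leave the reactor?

428 kmol/h

E reacted = 0.707 × 605.1 = 427.8 kmol/h; ν_E = −1, so ξ = 427.8/1 = 427.8 kmol/h.
Outlet amounts (n = n₀ + ν ξ):
  D: 1727 − 1(427.8) = 1299
  E: 605.1 − 1(427.8) = 177.3
  C: 0 + 1(427.8) = 427.8
  B: 0 + 1(427.8) = 427.8
  A: 264.9 (inert)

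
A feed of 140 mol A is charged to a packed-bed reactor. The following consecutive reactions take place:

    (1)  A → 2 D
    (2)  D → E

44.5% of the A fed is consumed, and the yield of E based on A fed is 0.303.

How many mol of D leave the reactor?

Conversion of A: A consumed = 1ξ₁ = 0.445 × 140 → ξ₁ = 62.3 mol.
Yield of E: 1ξ₂ / 140 = 0.303 → ξ₂ = 42.42 mol.
Outlet amounts (n = n₀ + Σ ν·ξ):
  A: 140 − 1(62.3) = 77.7
  D: 0 + 2(62.3) − 1(42.42) = 82.18
  E: 0 + 1(42.42) = 42.42

82.2 mol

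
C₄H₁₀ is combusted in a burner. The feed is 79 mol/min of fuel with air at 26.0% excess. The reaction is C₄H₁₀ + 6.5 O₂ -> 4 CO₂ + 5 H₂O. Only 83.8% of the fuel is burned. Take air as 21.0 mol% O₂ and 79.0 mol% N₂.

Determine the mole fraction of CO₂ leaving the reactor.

0.0812

Stoichiometric O₂ = 6.5 × 79 = 513.5 mol/min; O₂ fed = 513.5 × 1.260 = 647 mol/min.
N₂ fed = 647 × 79/21 = 2434 mol/min.
Fuel reacted = 0.838 × 79 → ξ = 66.2 mol/min.
Outlet (n = n₀ + ν ξ):
  C₄H₁₀: 79 − 1(66.2) = 12.8
  O₂: 647 − 6.5(66.2) = 216.7
  N₂: 2434 (inert)
  CO₂: 0 + 4(66.2) = 264.8
  H₂O: 0 + 5(66.2) = 331
Total out = 3259 mol/min; y_CO₂ = 264.8 / 3259 = 0.08125.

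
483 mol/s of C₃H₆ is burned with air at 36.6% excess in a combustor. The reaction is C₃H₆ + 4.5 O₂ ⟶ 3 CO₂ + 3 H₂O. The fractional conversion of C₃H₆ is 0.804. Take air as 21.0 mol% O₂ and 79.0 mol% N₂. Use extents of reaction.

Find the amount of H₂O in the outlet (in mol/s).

Stoichiometric O₂ = 4.5 × 483 = 2174 mol/s; O₂ fed = 2174 × 1.366 = 2969 mol/s.
N₂ fed = 2969 × 79/21 = 11170 mol/s.
Fuel reacted = 0.804 × 483 → ξ = 388.3 mol/s.
Outlet (n = n₀ + ν ξ):
  C₃H₆: 483 − 1(388.3) = 94.67
  O₂: 2969 − 4.5(388.3) = 1222
  N₂: 11170 (inert)
  CO₂: 0 + 3(388.3) = 1165
  H₂O: 0 + 3(388.3) = 1165

1160 mol/s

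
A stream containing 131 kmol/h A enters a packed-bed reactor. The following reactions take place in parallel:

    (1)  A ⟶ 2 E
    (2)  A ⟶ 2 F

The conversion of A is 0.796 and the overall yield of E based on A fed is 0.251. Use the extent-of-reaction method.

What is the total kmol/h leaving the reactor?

235 kmol/h

Yield of E: 2ξ₁ / 131 = 0.251 → ξ₁ = 16.44 kmol/h.
Conversion of A: 1ξ₁ + 1ξ₂ = 0.796 × 131 = 104.3 → ξ₂ = 87.84 kmol/h.
Outlet amounts (n = n₀ + Σ ν·ξ):
  A: 131 − 1(16.44) − 1(87.84) = 26.72
  E: 0 + 2(16.44) = 32.88
  F: 0 + 2(87.84) = 175.7
Total out = 26.72 + 32.88 + 175.7 = 235.3 kmol/h.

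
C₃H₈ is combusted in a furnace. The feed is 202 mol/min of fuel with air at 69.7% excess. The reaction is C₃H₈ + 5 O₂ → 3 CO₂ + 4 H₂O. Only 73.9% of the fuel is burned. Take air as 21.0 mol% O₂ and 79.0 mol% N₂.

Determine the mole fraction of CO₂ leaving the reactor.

0.0526

Stoichiometric O₂ = 5 × 202 = 1010 mol/min; O₂ fed = 1010 × 1.697 = 1714 mol/min.
N₂ fed = 1714 × 79/21 = 6448 mol/min.
Fuel reacted = 0.739 × 202 → ξ = 149.3 mol/min.
Outlet (n = n₀ + ν ξ):
  C₃H₈: 202 − 1(149.3) = 52.72
  O₂: 1714 − 5(149.3) = 967.6
  N₂: 6448 (inert)
  CO₂: 0 + 3(149.3) = 447.8
  H₂O: 0 + 4(149.3) = 597.1
Total out = 8513 mol/min; y_CO₂ = 447.8 / 8513 = 0.05261.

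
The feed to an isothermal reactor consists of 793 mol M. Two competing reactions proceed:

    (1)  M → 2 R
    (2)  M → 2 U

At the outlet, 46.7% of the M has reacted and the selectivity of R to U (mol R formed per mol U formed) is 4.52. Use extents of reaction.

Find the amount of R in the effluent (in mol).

Conversion of M: M consumed = 0.467 × 793 = 370.3 mol = 1ξ₁ + 1ξ₂.
Selectivity: 2ξ₁ / (2ξ₂) = 4.52 → ξ₁ = 4.52 ξ₂.
Substitute: (1·4.52 + 1) ξ₂ = 370.3 → ξ₂ = 67.09 mol, ξ₁ = 303.2 mol.
Outlet amounts (n = n₀ + Σ ν·ξ):
  M: 793 − 1(303.2) − 1(67.09) = 422.7
  R: 0 + 2(303.2) = 606.5
  U: 0 + 2(67.09) = 134.2

606 mol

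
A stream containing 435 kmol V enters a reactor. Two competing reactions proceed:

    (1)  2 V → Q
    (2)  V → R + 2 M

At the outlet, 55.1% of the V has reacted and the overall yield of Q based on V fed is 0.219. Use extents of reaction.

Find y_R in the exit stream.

Yield of Q: 1ξ₁ / 435 = 0.219 → ξ₁ = 95.27 kmol.
Conversion of V: 2ξ₁ + 1ξ₂ = 0.551 × 435 = 239.7 → ξ₂ = 49.16 kmol.
Outlet amounts (n = n₀ + Σ ν·ξ):
  V: 435 − 2(95.27) − 1(49.16) = 195.3
  Q: 0 + 1(95.27) = 95.27
  R: 0 + 1(49.16) = 49.16
  M: 0 + 2(49.16) = 98.31
Total out = 438 kmol; y_R = 49.16 / 438 = 0.1122.

0.112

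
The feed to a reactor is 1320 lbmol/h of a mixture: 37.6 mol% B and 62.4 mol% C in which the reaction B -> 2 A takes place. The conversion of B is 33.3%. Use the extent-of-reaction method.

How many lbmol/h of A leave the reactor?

331 lbmol/h

B reacted = 0.333 × 496.3 = 165.3 lbmol/h; ν_B = −1, so ξ = 165.3/1 = 165.3 lbmol/h.
Outlet amounts (n = n₀ + ν ξ):
  B: 496.3 − 1(165.3) = 331
  A: 0 + 2(165.3) = 330.5
  C: 823.7 (inert)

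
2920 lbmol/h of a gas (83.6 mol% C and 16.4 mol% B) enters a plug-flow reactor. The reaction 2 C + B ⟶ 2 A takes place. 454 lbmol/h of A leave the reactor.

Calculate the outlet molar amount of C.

For A: n = n₀ + 2ξ → 454 = 0 + 2ξ, giving ξ = 227 lbmol/h.
Outlet amounts (n = n₀ + ν ξ):
  C: 2441 − 2(227) = 1987
  B: 478.9 − 1(227) = 251.9
  A: 0 + 2(227) = 454

1990 lbmol/h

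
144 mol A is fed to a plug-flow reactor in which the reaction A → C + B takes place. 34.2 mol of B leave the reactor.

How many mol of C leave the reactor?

For B: n = n₀ + 1ξ → 34.2 = 0 + 1ξ, giving ξ = 34.2 mol.
Outlet amounts (n = n₀ + ν ξ):
  A: 144 − 1(34.2) = 109.8
  C: 0 + 1(34.2) = 34.2
  B: 0 + 1(34.2) = 34.2

34.2 mol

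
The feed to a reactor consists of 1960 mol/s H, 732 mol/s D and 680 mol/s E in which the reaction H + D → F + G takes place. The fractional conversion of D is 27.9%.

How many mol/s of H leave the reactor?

1760 mol/s

D reacted = 0.279 × 732 = 204.2 mol/s; ν_D = −1, so ξ = 204.2/1 = 204.2 mol/s.
Outlet amounts (n = n₀ + ν ξ):
  H: 1960 − 1(204.2) = 1756
  D: 732 − 1(204.2) = 527.8
  F: 0 + 1(204.2) = 204.2
  G: 0 + 1(204.2) = 204.2
  E: 680 (inert)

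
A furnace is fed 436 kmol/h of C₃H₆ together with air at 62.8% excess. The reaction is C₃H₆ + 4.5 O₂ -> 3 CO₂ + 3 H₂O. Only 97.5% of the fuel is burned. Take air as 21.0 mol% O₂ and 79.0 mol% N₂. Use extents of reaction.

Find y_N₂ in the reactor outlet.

Stoichiometric O₂ = 4.5 × 436 = 1962 kmol/h; O₂ fed = 1962 × 1.628 = 3194 kmol/h.
N₂ fed = 3194 × 79/21 = 12020 kmol/h.
Fuel reacted = 0.975 × 436 → ξ = 425.1 kmol/h.
Outlet (n = n₀ + ν ξ):
  C₃H₆: 436 − 1(425.1) = 10.9
  O₂: 3194 − 4.5(425.1) = 1281
  N₂: 12020 (inert)
  CO₂: 0 + 3(425.1) = 1275
  H₂O: 0 + 3(425.1) = 1275
Total out = 15860 kmol/h; y_N₂ = 12020 / 15860 = 0.7577.

0.758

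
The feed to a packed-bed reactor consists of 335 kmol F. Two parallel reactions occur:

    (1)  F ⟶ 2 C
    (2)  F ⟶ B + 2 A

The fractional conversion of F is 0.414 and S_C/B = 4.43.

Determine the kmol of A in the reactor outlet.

86.3 kmol

Conversion of F: F consumed = 0.414 × 335 = 138.7 kmol = 1ξ₁ + 1ξ₂.
Selectivity: 2ξ₁ / (1ξ₂) = 4.43 → ξ₁ = 2.215 ξ₂.
Substitute: (1·2.215 + 1) ξ₂ = 138.7 → ξ₂ = 43.14 kmol, ξ₁ = 95.55 kmol.
Outlet amounts (n = n₀ + Σ ν·ξ):
  F: 335 − 1(95.55) − 1(43.14) = 196.3
  C: 0 + 2(95.55) = 191.1
  B: 0 + 1(43.14) = 43.14
  A: 0 + 2(43.14) = 86.28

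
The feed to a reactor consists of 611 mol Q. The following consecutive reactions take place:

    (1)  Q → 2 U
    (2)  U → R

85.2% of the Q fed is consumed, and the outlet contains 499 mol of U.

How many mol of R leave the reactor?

Conversion of Q: Q consumed = 1ξ₁ = 0.852 × 611 → ξ₁ = 520.6 mol.
U balance: n_U = 0 + 2ξ₁ − 1ξ₂ = 499 → ξ₂ = (2·520.6 − 499)/1 = 542.1 mol.
Outlet amounts (n = n₀ + Σ ν·ξ):
  Q: 611 − 1(520.6) = 90.43
  U: 0 + 2(520.6) − 1(542.1) = 499
  R: 0 + 1(542.1) = 542.1

542 mol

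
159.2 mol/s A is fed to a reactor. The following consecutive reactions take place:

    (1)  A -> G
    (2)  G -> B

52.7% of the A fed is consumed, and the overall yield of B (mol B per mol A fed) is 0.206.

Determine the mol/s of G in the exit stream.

51.1 mol/s

Conversion of A: A consumed = 1ξ₁ = 0.527 × 159.2 → ξ₁ = 83.9 mol/s.
Yield of B: 1ξ₂ / 159.2 = 0.206 → ξ₂ = 32.8 mol/s.
Outlet amounts (n = n₀ + Σ ν·ξ):
  A: 159.2 − 1(83.9) = 75.3
  G: 0 + 1(83.9) − 1(32.8) = 51.1
  B: 0 + 1(32.8) = 32.8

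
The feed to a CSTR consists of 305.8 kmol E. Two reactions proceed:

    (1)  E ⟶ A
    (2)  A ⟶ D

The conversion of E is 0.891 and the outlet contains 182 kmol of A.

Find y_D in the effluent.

Conversion of E: E consumed = 1ξ₁ = 0.891 × 305.8 → ξ₁ = 272.5 kmol.
A balance: n_A = 0 + 1ξ₁ − 1ξ₂ = 182 → ξ₂ = (1·272.5 − 182)/1 = 90.47 kmol.
Outlet amounts (n = n₀ + Σ ν·ξ):
  E: 305.8 − 1(272.5) = 33.33
  A: 0 + 1(272.5) − 1(90.47) = 182
  D: 0 + 1(90.47) = 90.47
Total out = 305.8 kmol; y_D = 90.47 / 305.8 = 0.2958.

0.296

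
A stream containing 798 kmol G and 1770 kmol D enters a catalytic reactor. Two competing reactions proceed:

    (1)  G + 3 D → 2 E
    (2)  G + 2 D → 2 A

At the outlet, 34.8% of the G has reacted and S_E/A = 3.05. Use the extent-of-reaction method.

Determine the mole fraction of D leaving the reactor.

Conversion of G: G consumed = 0.348 × 798 = 277.7 kmol = 1ξ₁ + 1ξ₂.
Selectivity: 2ξ₁ / (2ξ₂) = 3.05 → ξ₁ = 3.05 ξ₂.
Substitute: (1·3.05 + 1) ξ₂ = 277.7 → ξ₂ = 68.57 kmol, ξ₁ = 209.1 kmol.
Outlet amounts (n = n₀ + Σ ν·ξ):
  G: 798 − 1(209.1) − 1(68.57) = 520.3
  D: 1770 − 3(209.1) − 2(68.57) = 1005
  E: 0 + 2(209.1) = 418.3
  A: 0 + 2(68.57) = 137.1
Total out = 2081 kmol; y_D = 1005 / 2081 = 0.4831.

0.483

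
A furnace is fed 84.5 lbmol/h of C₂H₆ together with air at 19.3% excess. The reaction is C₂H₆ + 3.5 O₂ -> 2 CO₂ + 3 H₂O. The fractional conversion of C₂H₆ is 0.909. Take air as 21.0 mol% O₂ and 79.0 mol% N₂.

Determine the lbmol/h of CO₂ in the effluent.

154 lbmol/h

Stoichiometric O₂ = 3.5 × 84.5 = 295.8 lbmol/h; O₂ fed = 295.8 × 1.193 = 352.8 lbmol/h.
N₂ fed = 352.8 × 79/21 = 1327 lbmol/h.
Fuel reacted = 0.909 × 84.5 → ξ = 76.81 lbmol/h.
Outlet (n = n₀ + ν ξ):
  C₂H₆: 84.5 − 1(76.81) = 7.689
  O₂: 352.8 − 3.5(76.81) = 83.99
  N₂: 1327 (inert)
  CO₂: 0 + 2(76.81) = 153.6
  H₂O: 0 + 3(76.81) = 230.4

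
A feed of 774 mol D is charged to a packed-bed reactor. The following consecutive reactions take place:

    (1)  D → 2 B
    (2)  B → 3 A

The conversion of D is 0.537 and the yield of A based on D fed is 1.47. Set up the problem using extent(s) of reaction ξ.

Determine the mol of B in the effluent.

452 mol

Conversion of D: D consumed = 1ξ₁ = 0.537 × 774 → ξ₁ = 415.6 mol.
Yield of A: 3ξ₂ / 774 = 1.47 → ξ₂ = 379.3 mol.
Outlet amounts (n = n₀ + Σ ν·ξ):
  D: 774 − 1(415.6) = 358.4
  B: 0 + 2(415.6) − 1(379.3) = 452
  A: 0 + 3(379.3) = 1138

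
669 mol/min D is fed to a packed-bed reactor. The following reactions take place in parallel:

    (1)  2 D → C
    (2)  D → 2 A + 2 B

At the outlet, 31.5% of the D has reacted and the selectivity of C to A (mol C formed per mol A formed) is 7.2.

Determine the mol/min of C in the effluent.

Conversion of D: D consumed = 0.315 × 669 = 210.7 mol/min = 2ξ₁ + 1ξ₂.
Selectivity: 1ξ₁ / (2ξ₂) = 7.2 → ξ₁ = 14.4 ξ₂.
Substitute: (2·14.4 + 1) ξ₂ = 210.7 → ξ₂ = 7.072 mol/min, ξ₁ = 101.8 mol/min.
Outlet amounts (n = n₀ + Σ ν·ξ):
  D: 669 − 2(101.8) − 1(7.072) = 458.3
  C: 0 + 1(101.8) = 101.8
  A: 0 + 2(7.072) = 14.14
  B: 0 + 2(7.072) = 14.14

102 mol/min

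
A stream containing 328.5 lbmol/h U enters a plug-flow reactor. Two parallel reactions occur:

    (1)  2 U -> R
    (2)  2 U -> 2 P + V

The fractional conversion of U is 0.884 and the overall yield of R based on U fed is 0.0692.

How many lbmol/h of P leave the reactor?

245 lbmol/h

Yield of R: 1ξ₁ / 328.5 = 0.0692 → ξ₁ = 22.73 lbmol/h.
Conversion of U: 2ξ₁ + 2ξ₂ = 0.884 × 328.5 = 290.4 → ξ₂ = 122.5 lbmol/h.
Outlet amounts (n = n₀ + Σ ν·ξ):
  U: 328.5 − 2(22.73) − 2(122.5) = 38.11
  R: 0 + 1(22.73) = 22.73
  P: 0 + 2(122.5) = 244.9
  V: 0 + 1(122.5) = 122.5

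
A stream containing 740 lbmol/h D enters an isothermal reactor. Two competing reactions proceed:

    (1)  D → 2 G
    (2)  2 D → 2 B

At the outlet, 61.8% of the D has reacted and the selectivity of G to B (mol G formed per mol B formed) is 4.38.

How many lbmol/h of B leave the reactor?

143 lbmol/h

Conversion of D: D consumed = 0.618 × 740 = 457.3 lbmol/h = 1ξ₁ + 2ξ₂.
Selectivity: 2ξ₁ / (2ξ₂) = 4.38 → ξ₁ = 4.38 ξ₂.
Substitute: (1·4.38 + 2) ξ₂ = 457.3 → ξ₂ = 71.68 lbmol/h, ξ₁ = 314 lbmol/h.
Outlet amounts (n = n₀ + Σ ν·ξ):
  D: 740 − 1(314) − 2(71.68) = 282.7
  G: 0 + 2(314) = 627.9
  B: 0 + 2(71.68) = 143.4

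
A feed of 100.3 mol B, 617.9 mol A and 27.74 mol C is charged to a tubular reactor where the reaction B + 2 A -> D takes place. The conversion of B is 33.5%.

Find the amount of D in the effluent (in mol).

B reacted = 0.335 × 100.3 = 33.6 mol; ν_B = −1, so ξ = 33.6/1 = 33.6 mol.
Outlet amounts (n = n₀ + ν ξ):
  B: 100.3 − 1(33.6) = 66.7
  A: 617.9 − 2(33.6) = 550.7
  D: 0 + 1(33.6) = 33.6
  C: 27.74 (inert)

33.6 mol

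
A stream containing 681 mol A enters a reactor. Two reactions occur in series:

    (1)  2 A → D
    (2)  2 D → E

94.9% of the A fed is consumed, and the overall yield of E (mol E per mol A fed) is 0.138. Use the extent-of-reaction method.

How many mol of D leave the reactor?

Conversion of A: A consumed = 2ξ₁ = 0.949 × 681 → ξ₁ = 323.1 mol.
Yield of E: 1ξ₂ / 681 = 0.138 → ξ₂ = 93.98 mol.
Outlet amounts (n = n₀ + Σ ν·ξ):
  A: 681 − 2(323.1) = 34.73
  D: 0 + 1(323.1) − 2(93.98) = 135.2
  E: 0 + 1(93.98) = 93.98

135 mol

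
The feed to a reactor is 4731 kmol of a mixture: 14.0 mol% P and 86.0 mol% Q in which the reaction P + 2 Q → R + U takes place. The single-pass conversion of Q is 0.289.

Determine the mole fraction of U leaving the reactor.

Q reacted = 0.289 × 4069 = 1176 kmol; ν_Q = −2, so ξ = 1176/2 = 587.9 kmol.
Outlet amounts (n = n₀ + ν ξ):
  P: 662.3 − 1(587.9) = 74.42
  Q: 4069 − 2(587.9) = 2893
  R: 0 + 1(587.9) = 587.9
  U: 0 + 1(587.9) = 587.9
Total out = 4143 kmol; y_U = 587.9 / 4143 = 0.1419.

0.142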